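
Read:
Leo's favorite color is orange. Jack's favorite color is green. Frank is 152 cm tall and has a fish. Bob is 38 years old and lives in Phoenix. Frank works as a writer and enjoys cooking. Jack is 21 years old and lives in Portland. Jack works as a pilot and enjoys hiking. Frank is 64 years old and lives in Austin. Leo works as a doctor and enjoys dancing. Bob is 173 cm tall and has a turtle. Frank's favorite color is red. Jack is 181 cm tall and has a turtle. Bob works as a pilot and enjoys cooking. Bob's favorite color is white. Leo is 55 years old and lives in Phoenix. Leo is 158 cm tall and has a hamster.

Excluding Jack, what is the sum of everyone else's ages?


Sum (excluding Jack): 157

157


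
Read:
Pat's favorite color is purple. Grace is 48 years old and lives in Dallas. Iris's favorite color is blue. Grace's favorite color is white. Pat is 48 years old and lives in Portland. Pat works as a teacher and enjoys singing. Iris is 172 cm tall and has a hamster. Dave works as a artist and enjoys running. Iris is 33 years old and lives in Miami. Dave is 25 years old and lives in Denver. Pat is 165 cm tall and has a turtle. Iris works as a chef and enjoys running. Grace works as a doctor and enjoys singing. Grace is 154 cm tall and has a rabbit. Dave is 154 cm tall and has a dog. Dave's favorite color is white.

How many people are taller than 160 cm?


Taller than 160: 2

2


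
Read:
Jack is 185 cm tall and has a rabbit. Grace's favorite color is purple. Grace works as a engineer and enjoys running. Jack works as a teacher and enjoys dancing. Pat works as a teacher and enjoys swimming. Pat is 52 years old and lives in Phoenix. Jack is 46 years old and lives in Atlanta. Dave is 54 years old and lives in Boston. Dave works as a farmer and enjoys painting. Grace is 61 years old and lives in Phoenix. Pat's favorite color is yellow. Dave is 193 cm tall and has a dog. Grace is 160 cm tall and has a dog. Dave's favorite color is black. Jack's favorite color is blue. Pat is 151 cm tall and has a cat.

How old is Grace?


Grace is 61 years old

61


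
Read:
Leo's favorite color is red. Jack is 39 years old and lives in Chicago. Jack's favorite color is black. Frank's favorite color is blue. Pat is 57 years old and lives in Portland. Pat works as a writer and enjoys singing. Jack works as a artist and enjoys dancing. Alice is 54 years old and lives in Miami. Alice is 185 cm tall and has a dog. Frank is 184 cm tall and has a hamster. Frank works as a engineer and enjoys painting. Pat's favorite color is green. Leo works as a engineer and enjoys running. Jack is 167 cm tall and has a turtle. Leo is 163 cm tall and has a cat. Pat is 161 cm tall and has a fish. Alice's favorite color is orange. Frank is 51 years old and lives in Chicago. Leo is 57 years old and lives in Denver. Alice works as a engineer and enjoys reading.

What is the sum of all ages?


39+54+57+51+57 = 258

258


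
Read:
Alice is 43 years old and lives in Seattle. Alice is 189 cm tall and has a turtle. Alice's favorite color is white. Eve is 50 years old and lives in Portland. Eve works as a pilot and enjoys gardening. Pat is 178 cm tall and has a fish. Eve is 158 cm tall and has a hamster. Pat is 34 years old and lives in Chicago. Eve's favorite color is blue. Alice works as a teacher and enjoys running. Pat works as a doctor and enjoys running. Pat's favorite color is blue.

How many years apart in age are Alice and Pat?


43 vs 34, diff = 9

9


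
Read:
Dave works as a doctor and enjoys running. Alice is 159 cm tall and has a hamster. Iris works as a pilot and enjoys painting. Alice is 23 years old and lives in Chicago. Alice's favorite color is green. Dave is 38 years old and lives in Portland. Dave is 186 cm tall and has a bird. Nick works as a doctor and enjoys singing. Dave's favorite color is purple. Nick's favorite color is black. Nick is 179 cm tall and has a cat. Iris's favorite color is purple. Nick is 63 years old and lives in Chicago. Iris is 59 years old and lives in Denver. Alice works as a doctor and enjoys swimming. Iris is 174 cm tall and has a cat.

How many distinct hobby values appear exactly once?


Unique hobby values: 4

4


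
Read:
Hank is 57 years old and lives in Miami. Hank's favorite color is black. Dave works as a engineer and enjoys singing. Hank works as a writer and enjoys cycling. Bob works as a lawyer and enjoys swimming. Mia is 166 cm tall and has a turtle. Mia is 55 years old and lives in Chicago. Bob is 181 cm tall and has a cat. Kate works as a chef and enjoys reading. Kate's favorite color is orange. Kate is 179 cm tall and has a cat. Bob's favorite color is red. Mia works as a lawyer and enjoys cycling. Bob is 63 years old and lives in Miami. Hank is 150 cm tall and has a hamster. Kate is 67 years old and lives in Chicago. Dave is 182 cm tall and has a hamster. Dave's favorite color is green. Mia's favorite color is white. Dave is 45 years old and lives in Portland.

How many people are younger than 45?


Filter: 0

0


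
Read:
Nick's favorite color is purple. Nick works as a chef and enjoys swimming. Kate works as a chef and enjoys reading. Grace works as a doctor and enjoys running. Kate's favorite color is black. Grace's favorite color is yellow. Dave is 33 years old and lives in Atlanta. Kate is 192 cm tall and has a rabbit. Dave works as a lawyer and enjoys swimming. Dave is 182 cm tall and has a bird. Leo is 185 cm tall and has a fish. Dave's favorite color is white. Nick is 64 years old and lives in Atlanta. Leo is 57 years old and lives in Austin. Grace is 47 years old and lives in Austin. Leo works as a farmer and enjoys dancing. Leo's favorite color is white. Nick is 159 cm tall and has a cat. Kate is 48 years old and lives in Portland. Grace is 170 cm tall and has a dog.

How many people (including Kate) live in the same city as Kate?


Kate lives in Portland. Count = 1

1


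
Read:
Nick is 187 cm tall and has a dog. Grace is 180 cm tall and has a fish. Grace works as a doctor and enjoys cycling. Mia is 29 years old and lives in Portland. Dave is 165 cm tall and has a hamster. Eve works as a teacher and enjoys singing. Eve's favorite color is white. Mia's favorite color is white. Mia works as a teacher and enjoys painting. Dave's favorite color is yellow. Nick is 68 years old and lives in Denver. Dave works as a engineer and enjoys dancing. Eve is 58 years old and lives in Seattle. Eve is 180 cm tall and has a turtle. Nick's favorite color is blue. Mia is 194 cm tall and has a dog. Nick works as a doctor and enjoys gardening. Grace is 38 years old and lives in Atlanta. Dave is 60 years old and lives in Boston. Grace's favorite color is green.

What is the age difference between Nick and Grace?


|68 - 38| = 30

30


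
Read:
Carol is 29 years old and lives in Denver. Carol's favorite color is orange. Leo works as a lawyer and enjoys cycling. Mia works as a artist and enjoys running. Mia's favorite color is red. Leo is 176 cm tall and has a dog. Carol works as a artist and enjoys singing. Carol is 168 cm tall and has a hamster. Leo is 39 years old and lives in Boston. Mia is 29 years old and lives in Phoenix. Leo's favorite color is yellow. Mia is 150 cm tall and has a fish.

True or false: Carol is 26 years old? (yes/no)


Carol is actually 29. no

no


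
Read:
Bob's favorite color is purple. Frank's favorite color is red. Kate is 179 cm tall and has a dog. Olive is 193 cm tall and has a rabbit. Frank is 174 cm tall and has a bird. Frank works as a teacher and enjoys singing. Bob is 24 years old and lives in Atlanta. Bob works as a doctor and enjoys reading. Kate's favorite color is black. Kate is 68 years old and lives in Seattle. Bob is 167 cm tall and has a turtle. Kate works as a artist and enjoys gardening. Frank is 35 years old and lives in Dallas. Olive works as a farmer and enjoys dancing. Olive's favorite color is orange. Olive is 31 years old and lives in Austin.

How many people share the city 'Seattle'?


Count: 1

1


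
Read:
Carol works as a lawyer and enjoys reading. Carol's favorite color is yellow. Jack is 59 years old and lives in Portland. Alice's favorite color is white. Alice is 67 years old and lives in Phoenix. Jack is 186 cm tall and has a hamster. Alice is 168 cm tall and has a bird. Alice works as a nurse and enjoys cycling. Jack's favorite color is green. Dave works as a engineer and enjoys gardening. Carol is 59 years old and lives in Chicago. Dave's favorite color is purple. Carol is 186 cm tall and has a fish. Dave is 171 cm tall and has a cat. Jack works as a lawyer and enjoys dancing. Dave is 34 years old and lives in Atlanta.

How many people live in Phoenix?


Count in Phoenix: 1

1


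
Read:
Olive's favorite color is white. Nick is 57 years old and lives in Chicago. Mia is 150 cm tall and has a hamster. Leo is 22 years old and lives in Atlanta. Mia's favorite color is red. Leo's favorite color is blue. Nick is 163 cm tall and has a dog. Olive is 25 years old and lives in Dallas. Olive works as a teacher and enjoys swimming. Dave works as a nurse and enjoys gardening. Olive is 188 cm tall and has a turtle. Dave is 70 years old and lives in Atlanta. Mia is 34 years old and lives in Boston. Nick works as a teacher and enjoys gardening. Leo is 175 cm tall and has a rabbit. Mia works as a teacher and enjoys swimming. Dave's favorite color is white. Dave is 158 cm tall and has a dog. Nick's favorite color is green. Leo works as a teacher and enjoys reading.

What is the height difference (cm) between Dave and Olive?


|158 - 188| = 30

30


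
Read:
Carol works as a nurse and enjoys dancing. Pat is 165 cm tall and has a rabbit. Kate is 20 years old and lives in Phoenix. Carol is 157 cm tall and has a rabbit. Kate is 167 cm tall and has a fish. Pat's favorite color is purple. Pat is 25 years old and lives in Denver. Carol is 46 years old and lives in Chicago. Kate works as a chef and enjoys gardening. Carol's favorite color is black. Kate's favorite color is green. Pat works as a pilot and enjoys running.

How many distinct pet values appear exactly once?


Unique pet values: 1

1


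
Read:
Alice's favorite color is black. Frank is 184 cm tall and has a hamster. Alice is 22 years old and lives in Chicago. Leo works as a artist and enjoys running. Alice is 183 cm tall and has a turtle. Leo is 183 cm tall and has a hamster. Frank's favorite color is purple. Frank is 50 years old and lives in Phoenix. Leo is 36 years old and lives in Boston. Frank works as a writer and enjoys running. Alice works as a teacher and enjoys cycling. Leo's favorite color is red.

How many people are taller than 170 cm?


Taller than 170: 3

3


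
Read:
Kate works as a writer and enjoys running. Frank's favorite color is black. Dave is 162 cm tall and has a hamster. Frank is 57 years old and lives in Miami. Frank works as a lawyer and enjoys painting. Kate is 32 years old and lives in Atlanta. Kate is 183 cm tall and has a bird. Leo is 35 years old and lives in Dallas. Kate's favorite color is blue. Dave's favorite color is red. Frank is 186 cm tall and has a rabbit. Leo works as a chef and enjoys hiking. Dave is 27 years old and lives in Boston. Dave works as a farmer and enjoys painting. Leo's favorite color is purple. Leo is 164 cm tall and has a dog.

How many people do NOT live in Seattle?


Not in Seattle: 4

4


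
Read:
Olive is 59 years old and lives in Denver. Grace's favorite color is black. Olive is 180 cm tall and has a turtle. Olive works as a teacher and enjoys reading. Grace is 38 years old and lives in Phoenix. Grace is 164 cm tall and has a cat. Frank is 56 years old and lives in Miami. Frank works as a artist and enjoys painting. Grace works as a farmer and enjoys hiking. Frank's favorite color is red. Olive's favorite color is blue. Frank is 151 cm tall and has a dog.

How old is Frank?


Frank is 56 years old

56


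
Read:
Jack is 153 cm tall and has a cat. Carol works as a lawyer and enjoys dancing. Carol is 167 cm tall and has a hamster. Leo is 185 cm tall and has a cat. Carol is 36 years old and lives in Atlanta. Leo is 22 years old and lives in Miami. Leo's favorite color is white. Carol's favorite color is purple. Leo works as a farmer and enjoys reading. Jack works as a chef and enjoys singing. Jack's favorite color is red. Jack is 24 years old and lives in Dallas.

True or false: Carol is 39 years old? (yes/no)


Carol is actually 36. no

no


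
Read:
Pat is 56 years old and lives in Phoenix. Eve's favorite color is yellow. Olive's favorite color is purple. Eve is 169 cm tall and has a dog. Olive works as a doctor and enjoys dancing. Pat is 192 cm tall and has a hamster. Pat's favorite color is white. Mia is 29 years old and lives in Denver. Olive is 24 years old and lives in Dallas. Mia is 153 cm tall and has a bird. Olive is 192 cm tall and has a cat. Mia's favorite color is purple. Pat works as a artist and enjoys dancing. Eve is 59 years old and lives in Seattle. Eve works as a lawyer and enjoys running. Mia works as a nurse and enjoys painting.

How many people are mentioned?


People: Mia, Olive, Eve, Pat. Count = 4

4


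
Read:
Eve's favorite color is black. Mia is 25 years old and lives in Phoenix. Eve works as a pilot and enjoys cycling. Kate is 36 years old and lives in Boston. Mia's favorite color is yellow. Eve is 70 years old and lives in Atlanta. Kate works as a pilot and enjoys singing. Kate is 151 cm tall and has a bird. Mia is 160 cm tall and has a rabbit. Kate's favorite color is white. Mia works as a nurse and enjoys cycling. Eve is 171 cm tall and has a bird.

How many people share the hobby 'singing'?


Count: 1

1


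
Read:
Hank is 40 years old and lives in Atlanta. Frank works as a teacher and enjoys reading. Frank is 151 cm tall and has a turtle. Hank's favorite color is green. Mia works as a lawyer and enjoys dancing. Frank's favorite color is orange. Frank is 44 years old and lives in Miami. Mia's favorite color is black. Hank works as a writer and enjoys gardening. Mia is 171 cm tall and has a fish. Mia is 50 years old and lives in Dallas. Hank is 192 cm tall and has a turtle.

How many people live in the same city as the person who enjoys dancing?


Person with hobby dancing is Mia, city Dallas. Count = 1

1


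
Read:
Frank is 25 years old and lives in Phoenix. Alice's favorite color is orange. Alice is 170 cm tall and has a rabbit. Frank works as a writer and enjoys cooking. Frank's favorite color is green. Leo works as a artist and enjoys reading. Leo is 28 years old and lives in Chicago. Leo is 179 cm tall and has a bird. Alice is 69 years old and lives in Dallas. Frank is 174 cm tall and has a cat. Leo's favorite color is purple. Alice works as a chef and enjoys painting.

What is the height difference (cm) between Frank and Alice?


|174 - 170| = 4

4


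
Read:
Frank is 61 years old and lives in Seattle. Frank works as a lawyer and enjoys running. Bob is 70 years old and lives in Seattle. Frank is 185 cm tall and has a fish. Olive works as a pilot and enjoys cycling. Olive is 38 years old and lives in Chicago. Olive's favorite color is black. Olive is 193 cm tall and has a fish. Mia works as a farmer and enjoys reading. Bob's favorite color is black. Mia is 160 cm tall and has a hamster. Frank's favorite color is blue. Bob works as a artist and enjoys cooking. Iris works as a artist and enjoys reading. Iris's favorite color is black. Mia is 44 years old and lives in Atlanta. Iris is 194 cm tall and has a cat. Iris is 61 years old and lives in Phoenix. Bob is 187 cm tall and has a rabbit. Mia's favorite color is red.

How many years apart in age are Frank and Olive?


61 vs 38, diff = 23

23


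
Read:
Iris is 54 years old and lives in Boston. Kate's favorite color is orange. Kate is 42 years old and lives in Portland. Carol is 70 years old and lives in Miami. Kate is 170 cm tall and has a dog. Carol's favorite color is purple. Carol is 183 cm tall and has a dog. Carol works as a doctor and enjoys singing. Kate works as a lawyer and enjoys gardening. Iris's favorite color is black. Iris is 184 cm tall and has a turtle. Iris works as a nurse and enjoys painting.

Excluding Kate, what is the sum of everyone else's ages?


Sum (excluding Kate): 124

124


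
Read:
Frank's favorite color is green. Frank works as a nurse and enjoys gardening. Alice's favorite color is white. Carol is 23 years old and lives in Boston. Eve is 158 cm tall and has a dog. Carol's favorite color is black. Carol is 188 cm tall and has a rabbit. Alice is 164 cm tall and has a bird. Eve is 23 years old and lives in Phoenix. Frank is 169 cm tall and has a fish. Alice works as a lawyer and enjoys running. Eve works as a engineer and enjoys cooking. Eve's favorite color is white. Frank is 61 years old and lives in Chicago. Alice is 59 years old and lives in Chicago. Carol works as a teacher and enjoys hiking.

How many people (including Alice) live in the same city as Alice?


Alice lives in Chicago. Count = 2

2


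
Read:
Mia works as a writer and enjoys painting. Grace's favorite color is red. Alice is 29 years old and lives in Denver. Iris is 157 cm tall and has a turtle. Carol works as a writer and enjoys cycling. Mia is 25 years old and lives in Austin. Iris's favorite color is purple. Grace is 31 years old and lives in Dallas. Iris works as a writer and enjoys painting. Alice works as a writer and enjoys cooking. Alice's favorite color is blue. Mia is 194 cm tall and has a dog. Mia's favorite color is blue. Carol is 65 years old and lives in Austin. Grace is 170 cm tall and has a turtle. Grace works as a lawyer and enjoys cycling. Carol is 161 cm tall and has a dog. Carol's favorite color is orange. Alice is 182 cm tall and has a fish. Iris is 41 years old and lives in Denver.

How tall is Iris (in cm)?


Iris is 157 cm tall

157


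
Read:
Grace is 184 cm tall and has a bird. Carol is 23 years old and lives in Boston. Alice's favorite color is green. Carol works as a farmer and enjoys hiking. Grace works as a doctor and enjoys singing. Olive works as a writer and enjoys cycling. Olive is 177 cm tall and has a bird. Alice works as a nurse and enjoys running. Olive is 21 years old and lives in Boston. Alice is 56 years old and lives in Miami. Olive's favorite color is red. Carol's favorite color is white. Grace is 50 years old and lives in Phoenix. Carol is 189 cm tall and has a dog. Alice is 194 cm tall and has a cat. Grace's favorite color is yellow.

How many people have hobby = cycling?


Count: 1

1


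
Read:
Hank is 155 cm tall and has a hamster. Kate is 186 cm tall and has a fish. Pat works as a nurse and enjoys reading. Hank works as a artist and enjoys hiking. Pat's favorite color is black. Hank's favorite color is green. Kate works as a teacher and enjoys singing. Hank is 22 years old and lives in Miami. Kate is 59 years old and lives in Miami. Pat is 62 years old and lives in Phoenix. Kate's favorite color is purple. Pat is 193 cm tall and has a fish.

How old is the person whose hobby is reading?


Person with hobby=reading is Pat, age 62

62


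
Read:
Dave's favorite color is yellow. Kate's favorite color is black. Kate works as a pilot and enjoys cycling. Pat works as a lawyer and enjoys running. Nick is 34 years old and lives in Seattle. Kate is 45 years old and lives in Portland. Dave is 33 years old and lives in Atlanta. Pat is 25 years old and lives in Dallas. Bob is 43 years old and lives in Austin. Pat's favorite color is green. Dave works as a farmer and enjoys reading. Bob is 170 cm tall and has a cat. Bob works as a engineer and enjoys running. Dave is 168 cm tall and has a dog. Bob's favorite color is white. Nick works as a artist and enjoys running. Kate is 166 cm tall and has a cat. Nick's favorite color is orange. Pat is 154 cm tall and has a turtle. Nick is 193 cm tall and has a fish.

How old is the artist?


The artist is Nick, age 34

34


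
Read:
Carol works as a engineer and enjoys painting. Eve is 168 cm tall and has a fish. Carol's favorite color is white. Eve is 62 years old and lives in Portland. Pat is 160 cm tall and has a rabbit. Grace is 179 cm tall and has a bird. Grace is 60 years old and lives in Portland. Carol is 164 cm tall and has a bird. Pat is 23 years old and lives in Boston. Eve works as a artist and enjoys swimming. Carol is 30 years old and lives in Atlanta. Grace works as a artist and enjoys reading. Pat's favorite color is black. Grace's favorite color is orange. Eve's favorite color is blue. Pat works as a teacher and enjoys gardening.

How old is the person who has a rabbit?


Person with rabbit is Pat, age 23

23


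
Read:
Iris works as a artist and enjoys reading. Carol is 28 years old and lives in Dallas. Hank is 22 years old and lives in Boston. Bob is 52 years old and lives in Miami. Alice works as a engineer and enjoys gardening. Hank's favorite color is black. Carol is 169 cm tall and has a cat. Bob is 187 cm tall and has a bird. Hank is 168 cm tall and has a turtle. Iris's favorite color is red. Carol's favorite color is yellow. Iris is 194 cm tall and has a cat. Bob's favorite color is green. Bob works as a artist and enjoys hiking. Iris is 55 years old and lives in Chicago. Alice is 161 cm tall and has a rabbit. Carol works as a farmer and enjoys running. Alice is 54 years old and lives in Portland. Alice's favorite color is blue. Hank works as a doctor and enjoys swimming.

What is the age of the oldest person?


Oldest: Iris at 55

55


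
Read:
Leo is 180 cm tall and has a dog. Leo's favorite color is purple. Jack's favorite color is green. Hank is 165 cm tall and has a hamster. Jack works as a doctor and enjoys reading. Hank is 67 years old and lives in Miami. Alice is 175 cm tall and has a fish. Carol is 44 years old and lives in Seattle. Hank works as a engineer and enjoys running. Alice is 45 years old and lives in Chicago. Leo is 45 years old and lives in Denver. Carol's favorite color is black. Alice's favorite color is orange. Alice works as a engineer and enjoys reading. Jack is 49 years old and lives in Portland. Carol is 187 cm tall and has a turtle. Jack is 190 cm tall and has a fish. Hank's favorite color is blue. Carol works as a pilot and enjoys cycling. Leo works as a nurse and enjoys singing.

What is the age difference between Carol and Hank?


|44 - 67| = 23

23


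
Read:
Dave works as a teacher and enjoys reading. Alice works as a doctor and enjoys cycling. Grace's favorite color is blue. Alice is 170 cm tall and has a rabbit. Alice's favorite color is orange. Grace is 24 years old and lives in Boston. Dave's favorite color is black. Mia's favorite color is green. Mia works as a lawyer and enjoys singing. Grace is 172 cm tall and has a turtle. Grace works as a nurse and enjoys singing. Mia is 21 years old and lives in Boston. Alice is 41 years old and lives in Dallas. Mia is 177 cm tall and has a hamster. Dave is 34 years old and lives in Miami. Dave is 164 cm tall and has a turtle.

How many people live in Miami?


Count in Miami: 1

1


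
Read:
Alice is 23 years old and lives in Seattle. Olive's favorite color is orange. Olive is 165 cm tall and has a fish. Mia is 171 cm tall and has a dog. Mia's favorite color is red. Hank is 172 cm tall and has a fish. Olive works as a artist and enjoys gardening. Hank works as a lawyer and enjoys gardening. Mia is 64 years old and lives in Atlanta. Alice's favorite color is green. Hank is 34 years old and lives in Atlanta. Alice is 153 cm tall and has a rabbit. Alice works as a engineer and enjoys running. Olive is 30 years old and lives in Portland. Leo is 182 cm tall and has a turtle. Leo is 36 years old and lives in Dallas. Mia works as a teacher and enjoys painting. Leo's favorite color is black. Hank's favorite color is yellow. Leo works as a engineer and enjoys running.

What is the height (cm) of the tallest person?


Tallest: Leo at 182 cm

182


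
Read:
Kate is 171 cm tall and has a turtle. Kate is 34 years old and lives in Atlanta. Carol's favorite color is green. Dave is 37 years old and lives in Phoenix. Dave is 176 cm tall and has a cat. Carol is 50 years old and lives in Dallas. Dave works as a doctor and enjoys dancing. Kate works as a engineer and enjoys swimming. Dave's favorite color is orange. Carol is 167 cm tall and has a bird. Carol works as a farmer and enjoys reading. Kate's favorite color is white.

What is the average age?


Sum=121, n=3, avg=40.33

40.33


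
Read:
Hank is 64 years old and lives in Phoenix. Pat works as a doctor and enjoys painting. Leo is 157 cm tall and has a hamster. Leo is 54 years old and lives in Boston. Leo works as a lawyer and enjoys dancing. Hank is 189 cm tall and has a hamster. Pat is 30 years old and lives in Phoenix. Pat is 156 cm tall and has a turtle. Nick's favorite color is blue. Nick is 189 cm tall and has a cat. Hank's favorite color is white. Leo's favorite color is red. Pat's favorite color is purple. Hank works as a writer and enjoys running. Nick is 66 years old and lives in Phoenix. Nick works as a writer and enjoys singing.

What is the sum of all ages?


66+64+30+54 = 214

214


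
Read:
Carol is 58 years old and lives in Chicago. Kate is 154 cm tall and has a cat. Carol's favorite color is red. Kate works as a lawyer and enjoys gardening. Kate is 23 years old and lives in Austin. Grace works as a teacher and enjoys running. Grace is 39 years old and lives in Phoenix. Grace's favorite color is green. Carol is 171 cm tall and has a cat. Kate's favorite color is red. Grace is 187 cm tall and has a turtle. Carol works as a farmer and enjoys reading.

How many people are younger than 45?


Filter: 2

2


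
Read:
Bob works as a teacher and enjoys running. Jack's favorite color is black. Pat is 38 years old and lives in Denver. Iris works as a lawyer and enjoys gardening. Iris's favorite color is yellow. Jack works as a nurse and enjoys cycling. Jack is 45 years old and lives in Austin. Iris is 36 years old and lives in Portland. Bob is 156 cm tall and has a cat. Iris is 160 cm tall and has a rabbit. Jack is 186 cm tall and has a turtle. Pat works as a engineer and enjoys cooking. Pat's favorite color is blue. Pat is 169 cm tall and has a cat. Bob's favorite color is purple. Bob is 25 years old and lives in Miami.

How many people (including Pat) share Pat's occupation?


Pat is a engineer. Count = 1

1


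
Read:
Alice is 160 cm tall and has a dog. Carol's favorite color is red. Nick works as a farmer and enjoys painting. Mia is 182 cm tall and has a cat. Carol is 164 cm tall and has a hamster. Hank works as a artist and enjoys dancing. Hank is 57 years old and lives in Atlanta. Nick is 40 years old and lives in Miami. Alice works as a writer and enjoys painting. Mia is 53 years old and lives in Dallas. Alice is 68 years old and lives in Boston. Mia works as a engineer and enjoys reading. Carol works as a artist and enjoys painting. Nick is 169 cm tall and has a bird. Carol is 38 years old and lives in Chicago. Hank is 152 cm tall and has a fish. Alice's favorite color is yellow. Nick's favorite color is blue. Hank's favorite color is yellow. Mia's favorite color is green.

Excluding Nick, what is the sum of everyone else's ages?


Sum (excluding Nick): 216

216


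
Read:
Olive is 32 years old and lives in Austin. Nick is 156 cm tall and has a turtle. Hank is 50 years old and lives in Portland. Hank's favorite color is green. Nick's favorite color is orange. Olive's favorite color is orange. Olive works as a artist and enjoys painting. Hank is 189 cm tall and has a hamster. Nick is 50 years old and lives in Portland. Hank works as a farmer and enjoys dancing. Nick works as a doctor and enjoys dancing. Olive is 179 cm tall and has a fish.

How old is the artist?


The artist is Olive, age 32

32


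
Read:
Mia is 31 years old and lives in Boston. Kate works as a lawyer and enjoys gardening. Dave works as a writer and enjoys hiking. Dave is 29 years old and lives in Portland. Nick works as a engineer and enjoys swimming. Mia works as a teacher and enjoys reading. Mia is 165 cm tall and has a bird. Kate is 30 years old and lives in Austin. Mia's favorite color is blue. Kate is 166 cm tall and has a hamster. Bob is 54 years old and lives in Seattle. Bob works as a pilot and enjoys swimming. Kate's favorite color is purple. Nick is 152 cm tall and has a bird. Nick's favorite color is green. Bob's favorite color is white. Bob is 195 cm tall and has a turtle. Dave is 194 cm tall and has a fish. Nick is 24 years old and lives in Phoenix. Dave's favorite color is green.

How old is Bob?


Bob is 54 years old

54


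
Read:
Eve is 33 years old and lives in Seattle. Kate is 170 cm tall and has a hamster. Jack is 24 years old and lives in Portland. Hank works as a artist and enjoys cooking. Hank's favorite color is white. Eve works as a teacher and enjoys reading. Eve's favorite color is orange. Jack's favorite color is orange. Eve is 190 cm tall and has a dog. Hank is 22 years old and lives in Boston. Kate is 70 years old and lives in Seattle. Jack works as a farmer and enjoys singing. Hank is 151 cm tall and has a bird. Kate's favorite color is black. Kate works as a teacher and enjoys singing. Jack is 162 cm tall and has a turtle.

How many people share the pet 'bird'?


Count: 1

1


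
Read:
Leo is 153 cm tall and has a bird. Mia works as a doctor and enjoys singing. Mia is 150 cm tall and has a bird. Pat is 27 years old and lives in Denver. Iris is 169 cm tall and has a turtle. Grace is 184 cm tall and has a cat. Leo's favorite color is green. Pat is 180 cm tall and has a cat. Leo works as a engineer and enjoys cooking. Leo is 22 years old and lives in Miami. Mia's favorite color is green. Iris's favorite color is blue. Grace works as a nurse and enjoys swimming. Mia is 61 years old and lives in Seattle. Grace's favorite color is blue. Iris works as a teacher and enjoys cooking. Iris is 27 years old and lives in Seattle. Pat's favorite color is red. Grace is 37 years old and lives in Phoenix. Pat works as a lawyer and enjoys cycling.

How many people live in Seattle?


Count in Seattle: 2

2


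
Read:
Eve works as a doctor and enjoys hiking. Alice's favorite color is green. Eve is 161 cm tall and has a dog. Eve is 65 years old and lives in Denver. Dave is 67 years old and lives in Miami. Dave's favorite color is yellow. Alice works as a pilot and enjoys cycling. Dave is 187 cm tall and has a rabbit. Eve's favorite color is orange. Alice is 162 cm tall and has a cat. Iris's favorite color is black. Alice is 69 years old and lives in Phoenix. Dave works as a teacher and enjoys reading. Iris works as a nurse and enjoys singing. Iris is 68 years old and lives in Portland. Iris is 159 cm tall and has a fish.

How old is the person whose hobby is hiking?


Person with hobby=hiking is Eve, age 65

65


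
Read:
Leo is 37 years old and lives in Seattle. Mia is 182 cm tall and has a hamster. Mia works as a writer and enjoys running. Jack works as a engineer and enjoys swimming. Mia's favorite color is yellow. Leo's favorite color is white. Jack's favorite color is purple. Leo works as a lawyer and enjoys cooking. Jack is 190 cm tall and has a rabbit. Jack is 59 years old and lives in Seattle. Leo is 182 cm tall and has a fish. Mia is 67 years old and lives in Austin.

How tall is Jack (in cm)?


Jack is 190 cm tall

190


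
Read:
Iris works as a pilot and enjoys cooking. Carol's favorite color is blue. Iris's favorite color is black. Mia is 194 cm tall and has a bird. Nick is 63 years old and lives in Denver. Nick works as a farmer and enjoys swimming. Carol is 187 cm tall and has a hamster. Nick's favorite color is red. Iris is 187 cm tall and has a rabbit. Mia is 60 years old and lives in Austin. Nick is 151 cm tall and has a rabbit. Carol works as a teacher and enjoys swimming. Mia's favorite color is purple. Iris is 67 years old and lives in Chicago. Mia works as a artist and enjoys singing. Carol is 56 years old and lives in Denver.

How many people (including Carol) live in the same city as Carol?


Carol lives in Denver. Count = 2

2


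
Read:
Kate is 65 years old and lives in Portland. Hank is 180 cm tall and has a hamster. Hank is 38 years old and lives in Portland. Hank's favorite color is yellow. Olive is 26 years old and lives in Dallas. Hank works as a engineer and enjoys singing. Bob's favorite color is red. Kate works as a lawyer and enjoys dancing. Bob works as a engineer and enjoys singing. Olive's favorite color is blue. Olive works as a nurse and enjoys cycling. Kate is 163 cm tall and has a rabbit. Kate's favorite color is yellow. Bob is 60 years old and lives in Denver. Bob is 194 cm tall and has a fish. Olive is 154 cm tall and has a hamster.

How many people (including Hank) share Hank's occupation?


Hank is a engineer. Count = 2

2


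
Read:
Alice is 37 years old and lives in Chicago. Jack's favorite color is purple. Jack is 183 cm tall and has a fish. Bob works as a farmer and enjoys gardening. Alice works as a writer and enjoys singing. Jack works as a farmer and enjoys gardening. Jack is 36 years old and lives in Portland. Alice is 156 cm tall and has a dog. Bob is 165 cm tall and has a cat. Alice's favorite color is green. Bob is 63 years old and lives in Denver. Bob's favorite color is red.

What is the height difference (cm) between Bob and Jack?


|165 - 183| = 18

18


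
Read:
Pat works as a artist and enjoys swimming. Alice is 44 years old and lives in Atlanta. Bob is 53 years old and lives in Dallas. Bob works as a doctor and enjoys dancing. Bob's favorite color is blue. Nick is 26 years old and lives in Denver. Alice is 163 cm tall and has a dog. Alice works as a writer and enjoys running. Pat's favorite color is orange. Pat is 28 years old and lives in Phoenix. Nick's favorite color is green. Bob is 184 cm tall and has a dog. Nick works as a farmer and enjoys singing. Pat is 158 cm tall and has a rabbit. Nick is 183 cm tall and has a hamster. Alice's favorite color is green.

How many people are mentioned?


People: Alice, Pat, Bob, Nick. Count = 4

4


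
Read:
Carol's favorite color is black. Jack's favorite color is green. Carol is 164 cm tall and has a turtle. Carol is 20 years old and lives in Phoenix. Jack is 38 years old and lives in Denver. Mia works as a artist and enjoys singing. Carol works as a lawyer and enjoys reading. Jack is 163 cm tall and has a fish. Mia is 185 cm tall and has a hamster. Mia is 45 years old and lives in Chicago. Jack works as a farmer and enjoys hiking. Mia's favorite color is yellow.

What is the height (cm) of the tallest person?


Tallest: Mia at 185 cm

185


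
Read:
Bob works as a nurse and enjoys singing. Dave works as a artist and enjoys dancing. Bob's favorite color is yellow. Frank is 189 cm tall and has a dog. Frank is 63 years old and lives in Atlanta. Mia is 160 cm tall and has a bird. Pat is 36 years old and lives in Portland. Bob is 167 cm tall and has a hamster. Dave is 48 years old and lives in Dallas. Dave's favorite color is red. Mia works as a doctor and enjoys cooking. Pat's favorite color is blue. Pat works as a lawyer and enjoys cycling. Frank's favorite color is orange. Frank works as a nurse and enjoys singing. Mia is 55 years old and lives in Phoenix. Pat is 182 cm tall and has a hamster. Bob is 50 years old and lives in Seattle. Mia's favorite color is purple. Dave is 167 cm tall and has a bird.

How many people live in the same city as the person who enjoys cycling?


Person with hobby cycling is Pat, city Portland. Count = 1

1


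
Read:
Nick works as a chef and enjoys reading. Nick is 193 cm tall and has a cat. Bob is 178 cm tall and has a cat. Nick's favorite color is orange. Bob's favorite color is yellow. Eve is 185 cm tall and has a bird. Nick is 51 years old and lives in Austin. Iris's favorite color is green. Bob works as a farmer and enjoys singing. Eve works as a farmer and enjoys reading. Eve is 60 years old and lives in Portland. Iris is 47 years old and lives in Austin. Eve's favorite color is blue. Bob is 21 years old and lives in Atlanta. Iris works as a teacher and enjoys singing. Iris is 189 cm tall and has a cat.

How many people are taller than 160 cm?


Taller than 160: 4

4


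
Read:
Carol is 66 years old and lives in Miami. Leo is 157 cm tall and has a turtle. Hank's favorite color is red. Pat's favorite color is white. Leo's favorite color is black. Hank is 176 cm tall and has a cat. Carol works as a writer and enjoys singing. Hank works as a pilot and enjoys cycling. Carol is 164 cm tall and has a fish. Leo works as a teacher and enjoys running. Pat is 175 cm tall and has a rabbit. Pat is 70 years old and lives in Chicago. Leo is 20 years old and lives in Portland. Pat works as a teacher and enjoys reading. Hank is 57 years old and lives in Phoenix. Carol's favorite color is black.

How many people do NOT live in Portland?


Not in Portland: 3

3


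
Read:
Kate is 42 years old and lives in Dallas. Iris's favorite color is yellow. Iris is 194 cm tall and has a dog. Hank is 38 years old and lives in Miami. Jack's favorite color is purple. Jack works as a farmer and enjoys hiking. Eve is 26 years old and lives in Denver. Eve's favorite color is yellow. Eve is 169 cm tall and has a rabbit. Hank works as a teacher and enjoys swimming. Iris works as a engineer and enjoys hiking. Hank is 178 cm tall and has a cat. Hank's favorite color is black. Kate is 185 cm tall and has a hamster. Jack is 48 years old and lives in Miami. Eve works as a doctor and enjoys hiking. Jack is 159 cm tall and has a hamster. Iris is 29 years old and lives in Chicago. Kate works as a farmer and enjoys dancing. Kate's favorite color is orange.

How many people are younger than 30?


Filter: 2

2


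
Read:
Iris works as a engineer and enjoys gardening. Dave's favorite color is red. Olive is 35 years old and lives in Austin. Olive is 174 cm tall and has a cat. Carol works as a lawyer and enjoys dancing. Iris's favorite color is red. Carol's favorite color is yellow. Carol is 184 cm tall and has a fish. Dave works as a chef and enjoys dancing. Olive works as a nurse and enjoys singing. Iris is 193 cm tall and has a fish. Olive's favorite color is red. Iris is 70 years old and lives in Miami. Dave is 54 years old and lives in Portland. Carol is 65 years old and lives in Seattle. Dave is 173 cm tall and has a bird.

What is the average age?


Sum=224, n=4, avg=56

56


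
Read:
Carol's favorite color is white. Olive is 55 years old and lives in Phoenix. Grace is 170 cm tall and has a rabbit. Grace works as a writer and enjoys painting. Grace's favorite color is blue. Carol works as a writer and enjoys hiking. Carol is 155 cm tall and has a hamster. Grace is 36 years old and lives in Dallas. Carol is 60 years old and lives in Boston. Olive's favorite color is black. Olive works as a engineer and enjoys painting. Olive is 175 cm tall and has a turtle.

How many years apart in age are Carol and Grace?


60 vs 36, diff = 24

24


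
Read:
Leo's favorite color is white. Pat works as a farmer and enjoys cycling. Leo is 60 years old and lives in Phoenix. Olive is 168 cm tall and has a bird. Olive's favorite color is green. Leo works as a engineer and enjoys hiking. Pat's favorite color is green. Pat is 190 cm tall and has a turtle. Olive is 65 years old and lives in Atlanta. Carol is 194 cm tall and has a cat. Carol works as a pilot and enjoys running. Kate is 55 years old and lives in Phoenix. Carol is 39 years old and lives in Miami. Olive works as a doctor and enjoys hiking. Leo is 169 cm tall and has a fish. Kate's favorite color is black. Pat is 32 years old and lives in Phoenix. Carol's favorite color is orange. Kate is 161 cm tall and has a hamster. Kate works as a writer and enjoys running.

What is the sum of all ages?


39+65+55+60+32 = 251

251


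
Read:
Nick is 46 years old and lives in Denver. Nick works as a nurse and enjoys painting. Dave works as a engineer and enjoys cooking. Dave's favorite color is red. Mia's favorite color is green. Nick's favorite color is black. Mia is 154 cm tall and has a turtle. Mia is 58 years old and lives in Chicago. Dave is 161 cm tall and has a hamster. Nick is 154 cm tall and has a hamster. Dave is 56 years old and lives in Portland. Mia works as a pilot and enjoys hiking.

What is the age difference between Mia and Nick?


|58 - 46| = 12

12
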